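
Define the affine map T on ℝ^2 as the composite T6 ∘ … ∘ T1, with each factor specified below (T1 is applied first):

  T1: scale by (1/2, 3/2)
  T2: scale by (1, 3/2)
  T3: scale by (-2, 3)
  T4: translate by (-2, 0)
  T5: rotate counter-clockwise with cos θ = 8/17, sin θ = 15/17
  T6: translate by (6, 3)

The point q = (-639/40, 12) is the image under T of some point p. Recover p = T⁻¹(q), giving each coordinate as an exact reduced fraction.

T1 = [1/2 0 0; 0 3/2 0; 0 0 1]
T2·T1 = [1/2 0 0; 0 9/4 0; 0 0 1]
T3·…·T1 = [-1 0 0; 0 27/4 0; 0 0 1]
T4·…·T1 = [-1 0 -2; 0 27/4 0; 0 0 1]
T5·…·T1 = [-8/17 -405/68 -16/17; -15/17 54/17 -30/17; 0 0 1]
T6·…·T1 = [-8/17 -405/68 86/17; -15/17 54/17 21/17; 0 0 1]
det M = -27/4; M⁻¹ = [-8/17 -15/17 59/17; -20/153 32/459 88/153; 0 0 1]
M⁻¹ · (-639/40, 12)ᵀ = (2/5, 7/2)ᵀ

p = (2/5, 7/2)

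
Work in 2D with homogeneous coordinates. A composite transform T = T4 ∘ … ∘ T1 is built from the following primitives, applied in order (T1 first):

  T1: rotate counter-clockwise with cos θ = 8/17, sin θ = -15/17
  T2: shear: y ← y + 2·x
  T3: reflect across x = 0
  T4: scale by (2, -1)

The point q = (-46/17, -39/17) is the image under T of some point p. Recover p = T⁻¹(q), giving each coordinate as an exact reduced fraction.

p = (1, 1)

T1 = [8/17 15/17 0; -15/17 8/17 0; 0 0 1]
T2·T1 = [8/17 15/17 0; 1/17 38/17 0; 0 0 1]
T3·…·T1 = [-8/17 -15/17 0; 1/17 38/17 0; 0 0 1]
T4·…·T1 = [-16/17 -30/17 0; -1/17 -38/17 0; 0 0 1]
det M = 2; M⁻¹ = [-19/17 15/17 0; 1/34 -8/17 0; 0 0 1]
M⁻¹ · (-46/17, -39/17)ᵀ = (1, 1)ᵀ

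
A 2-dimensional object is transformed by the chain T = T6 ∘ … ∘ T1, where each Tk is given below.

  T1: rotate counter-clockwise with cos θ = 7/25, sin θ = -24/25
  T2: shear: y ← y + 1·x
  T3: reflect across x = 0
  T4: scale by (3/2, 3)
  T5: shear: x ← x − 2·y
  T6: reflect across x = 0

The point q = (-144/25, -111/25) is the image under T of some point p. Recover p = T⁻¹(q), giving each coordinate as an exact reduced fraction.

p = (4, 1)

T1 = [7/25 24/25 0; -24/25 7/25 0; 0 0 1]
T2·T1 = [7/25 24/25 0; -17/25 31/25 0; 0 0 1]
T3·…·T1 = [-7/25 -24/25 0; -17/25 31/25 0; 0 0 1]
T4·…·T1 = [-21/50 -36/25 0; -51/25 93/25 0; 0 0 1]
T5·…·T1 = [183/50 -222/25 0; -51/25 93/25 0; 0 0 1]
T6·…·T1 = [-183/50 222/25 0; -51/25 93/25 0; 0 0 1]
det M = 9/2; M⁻¹ = [62/75 -148/75 0; 34/75 -61/75 0; 0 0 1]
M⁻¹ · (-144/25, -111/25)ᵀ = (4, 1)ᵀ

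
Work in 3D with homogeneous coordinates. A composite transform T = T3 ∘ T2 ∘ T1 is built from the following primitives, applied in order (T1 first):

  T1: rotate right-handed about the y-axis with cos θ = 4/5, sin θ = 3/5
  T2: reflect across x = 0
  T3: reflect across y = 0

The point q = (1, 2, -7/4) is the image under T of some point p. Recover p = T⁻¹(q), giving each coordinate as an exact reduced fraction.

T1 = [4/5 0 3/5 0; 0 1 0 0; -3/5 0 4/5 0; 0 0 0 1]
T2·T1 = [-4/5 0 -3/5 0; 0 1 0 0; -3/5 0 4/5 0; 0 0 0 1]
T3·…·T1 = [-4/5 0 -3/5 0; 0 -1 0 0; -3/5 0 4/5 0; 0 0 0 1]
det M = 1; M⁻¹ = [-4/5 0 -3/5 0; 0 -1 0 0; -3/5 0 4/5 0; 0 0 0 1]
M⁻¹ · (1, 2, -7/4)ᵀ = (1/4, -2, -2)ᵀ

p = (1/4, -2, -2)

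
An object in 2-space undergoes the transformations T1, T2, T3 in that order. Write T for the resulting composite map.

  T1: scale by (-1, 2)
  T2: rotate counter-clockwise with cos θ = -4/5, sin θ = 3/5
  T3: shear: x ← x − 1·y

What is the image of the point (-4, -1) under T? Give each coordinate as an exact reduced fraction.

T(p) = (-6, 4)

T1 scale by (-1, 2): (-4, -1) → (4, -2)
T2 rotate counter-clockwise with cos θ = -4/5, sin θ = 3/5: (4, -2) → (-2, 4)
T3 shear: x ← x − 1·y: (-2, 4) → (-6, 4)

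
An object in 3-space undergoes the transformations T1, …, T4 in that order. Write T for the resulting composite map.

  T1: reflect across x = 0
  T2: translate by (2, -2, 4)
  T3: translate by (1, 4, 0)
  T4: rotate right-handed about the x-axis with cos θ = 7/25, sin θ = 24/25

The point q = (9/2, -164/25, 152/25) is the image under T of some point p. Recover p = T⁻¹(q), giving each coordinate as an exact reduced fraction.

p = (-3/2, 2, 4)

T1 = [-1 0 0 0; 0 1 0 0; 0 0 1 0; 0 0 0 1]
T2·T1 = [-1 0 0 2; 0 1 0 -2; 0 0 1 4; 0 0 0 1]
T3·…·T1 = [-1 0 0 3; 0 1 0 2; 0 0 1 4; 0 0 0 1]
T4·…·T1 = [-1 0 0 3; 0 7/25 -24/25 -82/25; 0 24/25 7/25 76/25; 0 0 0 1]
det M = -1; M⁻¹ = [-1 0 0 3; 0 7/25 24/25 -2; 0 -24/25 7/25 -4; 0 0 0 1]
M⁻¹ · (9/2, -164/25, 152/25)ᵀ = (-3/2, 2, 4)ᵀ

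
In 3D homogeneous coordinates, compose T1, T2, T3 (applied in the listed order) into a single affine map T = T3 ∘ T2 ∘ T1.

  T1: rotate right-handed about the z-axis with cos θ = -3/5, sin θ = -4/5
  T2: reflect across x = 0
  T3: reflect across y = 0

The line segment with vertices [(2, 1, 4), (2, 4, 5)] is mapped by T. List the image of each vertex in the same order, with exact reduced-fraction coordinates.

T1 rotate right-handed about the z-axis with cos θ = -3/5, sin θ = -4/5: (2, 1, 4) → (-2/5, -11/5, 4); (2, 4, 5) → (2, -4, 5)
T2 reflect across x = 0: (-2/5, -11/5, 4) → (2/5, -11/5, 4); (2, -4, 5) → (-2, -4, 5)
T3 reflect across y = 0: (2/5, -11/5, 4) → (2/5, 11/5, 4); (-2, -4, 5) → (-2, 4, 5)

image vertices: (2/5, 11/5, 4), (-2, 4, 5)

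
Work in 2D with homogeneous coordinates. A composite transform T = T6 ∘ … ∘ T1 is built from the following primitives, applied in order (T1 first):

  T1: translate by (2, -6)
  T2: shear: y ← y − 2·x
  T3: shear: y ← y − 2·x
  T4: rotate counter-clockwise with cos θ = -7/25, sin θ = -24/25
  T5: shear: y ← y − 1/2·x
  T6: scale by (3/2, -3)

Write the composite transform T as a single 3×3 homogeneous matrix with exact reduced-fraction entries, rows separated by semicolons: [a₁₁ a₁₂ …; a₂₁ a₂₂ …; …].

T1 = [1 0 2; 0 1 -6; 0 0 1]
T2·T1 = [1 0 2; -2 1 -10; 0 0 1]
T3·…·T1 = [1 0 2; -4 1 -14; 0 0 1]
T4·…·T1 = [-103/25 24/25 -14; 4/25 -7/25 2; 0 0 1]
T5·…·T1 = [-103/25 24/25 -14; 111/50 -19/25 9; 0 0 1]
T6·…·T1 = [-309/50 36/25 -21; -333/50 57/25 -27; 0 0 1]

T = [-309/50 36/25 -21; -333/50 57/25 -27; 0 0 1]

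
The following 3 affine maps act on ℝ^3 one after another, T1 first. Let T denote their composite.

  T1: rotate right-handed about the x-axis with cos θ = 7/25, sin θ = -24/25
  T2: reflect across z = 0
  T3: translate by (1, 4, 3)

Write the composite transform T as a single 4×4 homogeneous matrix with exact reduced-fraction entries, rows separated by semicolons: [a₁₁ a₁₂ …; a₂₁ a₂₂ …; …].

T1 = [1 0 0 0; 0 7/25 24/25 0; 0 -24/25 7/25 0; 0 0 0 1]
T2·T1 = [1 0 0 0; 0 7/25 24/25 0; 0 24/25 -7/25 0; 0 0 0 1]
T3·…·T1 = [1 0 0 1; 0 7/25 24/25 4; 0 24/25 -7/25 3; 0 0 0 1]

T = [1 0 0 1; 0 7/25 24/25 4; 0 24/25 -7/25 3; 0 0 0 1]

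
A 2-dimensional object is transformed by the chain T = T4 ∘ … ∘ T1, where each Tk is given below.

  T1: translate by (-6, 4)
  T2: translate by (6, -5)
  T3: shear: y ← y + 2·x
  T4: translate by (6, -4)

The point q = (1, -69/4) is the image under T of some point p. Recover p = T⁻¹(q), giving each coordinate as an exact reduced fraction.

T1 = [1 0 -6; 0 1 4; 0 0 1]
T2·T1 = [1 0 0; 0 1 -1; 0 0 1]
T3·…·T1 = [1 0 0; 2 1 -1; 0 0 1]
T4·…·T1 = [1 0 6; 2 1 -5; 0 0 1]
det M = 1; M⁻¹ = [1 0 -6; -2 1 17; 0 0 1]
M⁻¹ · (1, -69/4)ᵀ = (-5, -9/4)ᵀ

p = (-5, -9/4)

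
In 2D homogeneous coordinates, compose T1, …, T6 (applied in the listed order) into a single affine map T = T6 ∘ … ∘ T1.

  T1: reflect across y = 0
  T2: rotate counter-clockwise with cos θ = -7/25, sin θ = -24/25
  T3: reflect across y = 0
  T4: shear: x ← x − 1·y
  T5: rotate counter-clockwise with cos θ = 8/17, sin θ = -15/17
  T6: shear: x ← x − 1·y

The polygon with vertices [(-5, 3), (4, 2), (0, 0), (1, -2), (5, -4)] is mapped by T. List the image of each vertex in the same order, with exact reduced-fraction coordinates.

image vertices: (281/85, -2688/425), (-36/5, 178/25), (0, 0), (67/85, 259/425), (-193/85, 2489/425)

T1 reflect across y = 0: (-5, 3) → (-5, -3); (4, 2) → (4, -2); (0, 0) → (0, 0); (1, -2) → (1, 2); (5, -4) → (5, 4)
T2 rotate counter-clockwise with cos θ = -7/25, sin θ = -24/25: (-5, -3) → (-37/25, 141/25); (4, -2) → (-76/25, -82/25); (0, 0) → (0, 0); (1, 2) → (41/25, -38/25); (5, 4) → (61/25, -148/25)
T3 reflect across y = 0: (-37/25, 141/25) → (-37/25, -141/25); (-76/25, -82/25) → (-76/25, 82/25); (0, 0) → (0, 0); (41/25, -38/25) → (41/25, 38/25); (61/25, -148/25) → (61/25, 148/25)
T4 shear: x ← x − 1·y: (-37/25, -141/25) → (104/25, -141/25); (-76/25, 82/25) → (-158/25, 82/25); (0, 0) → (0, 0); (41/25, 38/25) → (3/25, 38/25); (61/25, 148/25) → (-87/25, 148/25)
T5 rotate counter-clockwise with cos θ = 8/17, sin θ = -15/17: (104/25, -141/25) → (-1283/425, -2688/425); (-158/25, 82/25) → (-2/25, 178/25); (0, 0) → (0, 0); (3/25, 38/25) → (594/425, 259/425); (-87/25, 148/25) → (1524/425, 2489/425)
T6 shear: x ← x − 1·y: (-1283/425, -2688/425) → (281/85, -2688/425); (-2/25, 178/25) → (-36/5, 178/25); (0, 0) → (0, 0); (594/425, 259/425) → (67/85, 259/425); (1524/425, 2489/425) → (-193/85, 2489/425)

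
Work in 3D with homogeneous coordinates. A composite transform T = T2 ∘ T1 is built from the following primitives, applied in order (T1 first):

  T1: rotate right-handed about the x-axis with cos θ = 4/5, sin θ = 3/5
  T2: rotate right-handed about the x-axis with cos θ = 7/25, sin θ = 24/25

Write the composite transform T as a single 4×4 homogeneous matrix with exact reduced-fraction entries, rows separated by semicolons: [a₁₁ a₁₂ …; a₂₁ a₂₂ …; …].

T1 = [1 0 0 0; 0 4/5 -3/5 0; 0 3/5 4/5 0; 0 0 0 1]
T2·T1 = [1 0 0 0; 0 -44/125 -117/125 0; 0 117/125 -44/125 0; 0 0 0 1]

T = [1 0 0 0; 0 -44/125 -117/125 0; 0 117/125 -44/125 0; 0 0 0 1]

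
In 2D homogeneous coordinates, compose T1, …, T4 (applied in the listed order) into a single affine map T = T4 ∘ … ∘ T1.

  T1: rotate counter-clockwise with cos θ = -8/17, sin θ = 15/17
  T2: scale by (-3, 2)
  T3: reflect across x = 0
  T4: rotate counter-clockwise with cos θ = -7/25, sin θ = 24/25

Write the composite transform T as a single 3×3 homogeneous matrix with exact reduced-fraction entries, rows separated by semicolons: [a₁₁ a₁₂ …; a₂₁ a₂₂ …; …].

T = [-552/425 699/425 0; -786/425 -968/425 0; 0 0 1]

T1 = [-8/17 -15/17 0; 15/17 -8/17 0; 0 0 1]
T2·T1 = [24/17 45/17 0; 30/17 -16/17 0; 0 0 1]
T3·…·T1 = [-24/17 -45/17 0; 30/17 -16/17 0; 0 0 1]
T4·…·T1 = [-552/425 699/425 0; -786/425 -968/425 0; 0 0 1]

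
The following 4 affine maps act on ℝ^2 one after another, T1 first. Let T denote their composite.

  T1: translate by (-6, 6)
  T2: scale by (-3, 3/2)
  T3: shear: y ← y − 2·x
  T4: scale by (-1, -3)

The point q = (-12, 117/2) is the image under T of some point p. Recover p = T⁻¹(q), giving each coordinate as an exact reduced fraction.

p = (2, -3)

T1 = [1 0 -6; 0 1 6; 0 0 1]
T2·T1 = [-3 0 18; 0 3/2 9; 0 0 1]
T3·…·T1 = [-3 0 18; 6 3/2 -27; 0 0 1]
T4·…·T1 = [3 0 -18; -18 -9/2 81; 0 0 1]
det M = -27/2; M⁻¹ = [1/3 0 6; -4/3 -2/9 -6; 0 0 1]
M⁻¹ · (-12, 117/2)ᵀ = (2, -3)ᵀ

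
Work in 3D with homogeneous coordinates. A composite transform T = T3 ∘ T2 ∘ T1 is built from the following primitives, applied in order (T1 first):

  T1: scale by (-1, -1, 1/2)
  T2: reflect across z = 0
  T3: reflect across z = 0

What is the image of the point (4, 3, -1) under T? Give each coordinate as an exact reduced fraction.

T1 scale by (-1, -1, 1/2): (4, 3, -1) → (-4, -3, -1/2)
T2 reflect across z = 0: (-4, -3, -1/2) → (-4, -3, 1/2)
T3 reflect across z = 0: (-4, -3, 1/2) → (-4, -3, -1/2)

T(p) = (-4, -3, -1/2)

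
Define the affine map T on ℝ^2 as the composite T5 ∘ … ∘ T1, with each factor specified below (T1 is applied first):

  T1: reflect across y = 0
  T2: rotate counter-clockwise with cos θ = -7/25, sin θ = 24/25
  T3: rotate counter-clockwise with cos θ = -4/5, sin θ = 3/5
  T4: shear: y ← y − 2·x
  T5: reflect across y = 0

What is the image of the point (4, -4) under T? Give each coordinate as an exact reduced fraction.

T1 reflect across y = 0: (4, -4) → (4, 4)
T2 rotate counter-clockwise with cos θ = -7/25, sin θ = 24/25: (4, 4) → (-124/25, 68/25)
T3 rotate counter-clockwise with cos θ = -4/5, sin θ = 3/5: (-124/25, 68/25) → (292/125, -644/125)
T4 shear: y ← y − 2·x: (292/125, -644/125) → (292/125, -1228/125)
T5 reflect across y = 0: (292/125, -1228/125) → (292/125, 1228/125)

T(p) = (292/125, 1228/125)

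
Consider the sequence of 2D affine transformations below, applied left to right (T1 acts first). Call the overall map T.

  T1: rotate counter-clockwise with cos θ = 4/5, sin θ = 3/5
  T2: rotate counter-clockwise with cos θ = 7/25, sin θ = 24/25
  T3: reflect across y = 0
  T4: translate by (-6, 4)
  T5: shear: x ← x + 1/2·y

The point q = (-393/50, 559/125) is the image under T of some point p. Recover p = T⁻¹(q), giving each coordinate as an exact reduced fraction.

T1 = [4/5 -3/5 0; 3/5 4/5 0; 0 0 1]
T2·T1 = [-44/125 -117/125 0; 117/125 -44/125 0; 0 0 1]
T3·…·T1 = [-44/125 -117/125 0; -117/125 44/125 0; 0 0 1]
T4·…·T1 = [-44/125 -117/125 -6; -117/125 44/125 4; 0 0 1]
T5·…·T1 = [-41/50 -19/25 -4; -117/125 44/125 4; 0 0 1]
det M = -1; M⁻¹ = [-44/125 -19/25 204/125; -117/125 41/50 -878/125; 0 0 1]
M⁻¹ · (-393/50, 559/125)ᵀ = (1, 4)ᵀ

p = (1, 4)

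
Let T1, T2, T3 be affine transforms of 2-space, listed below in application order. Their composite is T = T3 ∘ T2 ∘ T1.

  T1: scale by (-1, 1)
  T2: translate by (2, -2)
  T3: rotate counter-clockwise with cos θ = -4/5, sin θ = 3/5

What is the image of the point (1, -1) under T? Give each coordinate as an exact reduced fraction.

T1 scale by (-1, 1): (1, -1) → (-1, -1)
T2 translate by (2, -2): (-1, -1) → (1, -3)
T3 rotate counter-clockwise with cos θ = -4/5, sin θ = 3/5: (1, -3) → (1, 3)

T(p) = (1, 3)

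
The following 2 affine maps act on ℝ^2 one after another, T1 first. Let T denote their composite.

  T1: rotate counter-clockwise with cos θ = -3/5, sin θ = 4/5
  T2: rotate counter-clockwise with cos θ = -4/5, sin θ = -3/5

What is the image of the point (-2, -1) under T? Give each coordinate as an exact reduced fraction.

T(p) = (-11/5, -2/5)

T1 rotate counter-clockwise with cos θ = -3/5, sin θ = 4/5: (-2, -1) → (2, -1)
T2 rotate counter-clockwise with cos θ = -4/5, sin θ = -3/5: (2, -1) → (-11/5, -2/5)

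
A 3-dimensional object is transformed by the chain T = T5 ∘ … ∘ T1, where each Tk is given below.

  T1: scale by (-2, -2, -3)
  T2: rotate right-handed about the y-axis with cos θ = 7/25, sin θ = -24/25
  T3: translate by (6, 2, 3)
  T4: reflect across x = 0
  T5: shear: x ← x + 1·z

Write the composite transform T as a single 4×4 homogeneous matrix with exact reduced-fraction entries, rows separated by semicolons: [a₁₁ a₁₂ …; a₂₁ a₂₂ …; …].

T = [-34/25 0 -93/25 -3; 0 -2 0 2; -48/25 0 -21/25 3; 0 0 0 1]

T1 = [-2 0 0 0; 0 -2 0 0; 0 0 -3 0; 0 0 0 1]
T2·T1 = [-14/25 0 72/25 0; 0 -2 0 0; -48/25 0 -21/25 0; 0 0 0 1]
T3·…·T1 = [-14/25 0 72/25 6; 0 -2 0 2; -48/25 0 -21/25 3; 0 0 0 1]
T4·…·T1 = [14/25 0 -72/25 -6; 0 -2 0 2; -48/25 0 -21/25 3; 0 0 0 1]
T5·…·T1 = [-34/25 0 -93/25 -3; 0 -2 0 2; -48/25 0 -21/25 3; 0 0 0 1]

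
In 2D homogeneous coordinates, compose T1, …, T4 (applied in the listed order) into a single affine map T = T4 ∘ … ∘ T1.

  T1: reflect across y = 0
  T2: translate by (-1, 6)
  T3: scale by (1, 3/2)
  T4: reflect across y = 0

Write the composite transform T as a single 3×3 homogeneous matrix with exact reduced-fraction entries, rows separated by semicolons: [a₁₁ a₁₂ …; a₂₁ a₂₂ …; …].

T = [1 0 -1; 0 3/2 -9; 0 0 1]

T1 = [1 0 0; 0 -1 0; 0 0 1]
T2·T1 = [1 0 -1; 0 -1 6; 0 0 1]
T3·…·T1 = [1 0 -1; 0 -3/2 9; 0 0 1]
T4·…·T1 = [1 0 -1; 0 3/2 -9; 0 0 1]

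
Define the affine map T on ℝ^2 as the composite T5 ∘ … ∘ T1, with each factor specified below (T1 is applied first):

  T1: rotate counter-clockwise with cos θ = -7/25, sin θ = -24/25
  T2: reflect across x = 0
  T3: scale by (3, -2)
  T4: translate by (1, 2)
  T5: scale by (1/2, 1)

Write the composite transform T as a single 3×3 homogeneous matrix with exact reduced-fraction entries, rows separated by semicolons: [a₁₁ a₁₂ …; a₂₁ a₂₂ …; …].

T1 = [-7/25 24/25 0; -24/25 -7/25 0; 0 0 1]
T2·T1 = [7/25 -24/25 0; -24/25 -7/25 0; 0 0 1]
T3·…·T1 = [21/25 -72/25 0; 48/25 14/25 0; 0 0 1]
T4·…·T1 = [21/25 -72/25 1; 48/25 14/25 2; 0 0 1]
T5·…·T1 = [21/50 -36/25 1/2; 48/25 14/25 2; 0 0 1]

T = [21/50 -36/25 1/2; 48/25 14/25 2; 0 0 1]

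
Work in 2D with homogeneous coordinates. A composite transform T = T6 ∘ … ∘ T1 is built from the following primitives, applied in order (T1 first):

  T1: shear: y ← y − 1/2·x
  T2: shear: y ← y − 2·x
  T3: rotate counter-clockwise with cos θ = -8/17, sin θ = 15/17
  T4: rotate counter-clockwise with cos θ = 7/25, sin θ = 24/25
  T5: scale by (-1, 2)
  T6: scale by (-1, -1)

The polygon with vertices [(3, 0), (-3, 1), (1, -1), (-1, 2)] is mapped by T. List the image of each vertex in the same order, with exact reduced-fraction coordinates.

T1 shear: y ← y − 1/2·x: (3, 0) → (3, -3/2); (-3, 1) → (-3, 5/2); (1, -1) → (1, -3/2); (-1, 2) → (-1, 5/2)
T2 shear: y ← y − 2·x: (3, -3/2) → (3, -15/2); (-3, 5/2) → (-3, 17/2); (1, -3/2) → (1, -7/2); (-1, 5/2) → (-1, 9/2)
T3 rotate counter-clockwise with cos θ = -8/17, sin θ = 15/17: (3, -15/2) → (177/34, 105/17); (-3, 17/2) → (-207/34, -113/17); (1, -7/2) → (89/34, 43/17); (-1, 9/2) → (-7/2, -3)
T4 rotate counter-clockwise with cos θ = 7/25, sin θ = 24/25: (177/34, 105/17) → (-3801/850, 2859/425); (-207/34, -113/17) → (159/34, -131/17); (89/34, 43/17) → (-1441/850, 1369/425); (-7/2, -3) → (19/10, -21/5)
T5 scale by (-1, 2): (-3801/850, 2859/425) → (3801/850, 5718/425); (159/34, -131/17) → (-159/34, -262/17); (-1441/850, 1369/425) → (1441/850, 2738/425); (19/10, -21/5) → (-19/10, -42/5)
T6 scale by (-1, -1): (3801/850, 5718/425) → (-3801/850, -5718/425); (-159/34, -262/17) → (159/34, 262/17); (1441/850, 2738/425) → (-1441/850, -2738/425); (-19/10, -42/5) → (19/10, 42/5)

image vertices: (-3801/850, -5718/425), (159/34, 262/17), (-1441/850, -2738/425), (19/10, 42/5)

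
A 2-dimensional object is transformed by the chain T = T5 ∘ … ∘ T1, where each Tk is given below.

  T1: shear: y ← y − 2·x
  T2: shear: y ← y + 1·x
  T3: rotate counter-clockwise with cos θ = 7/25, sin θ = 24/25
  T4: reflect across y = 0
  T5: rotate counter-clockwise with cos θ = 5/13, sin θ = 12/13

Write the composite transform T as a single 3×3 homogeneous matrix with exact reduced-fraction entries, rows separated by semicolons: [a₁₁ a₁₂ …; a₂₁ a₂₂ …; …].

T = [359/325 -36/325 0; 287/325 -323/325 0; 0 0 1]

T1 = [1 0 0; -2 1 0; 0 0 1]
T2·T1 = [1 0 0; -1 1 0; 0 0 1]
T3·…·T1 = [31/25 -24/25 0; 17/25 7/25 0; 0 0 1]
T4·…·T1 = [31/25 -24/25 0; -17/25 -7/25 0; 0 0 1]
T5·…·T1 = [359/325 -36/325 0; 287/325 -323/325 0; 0 0 1]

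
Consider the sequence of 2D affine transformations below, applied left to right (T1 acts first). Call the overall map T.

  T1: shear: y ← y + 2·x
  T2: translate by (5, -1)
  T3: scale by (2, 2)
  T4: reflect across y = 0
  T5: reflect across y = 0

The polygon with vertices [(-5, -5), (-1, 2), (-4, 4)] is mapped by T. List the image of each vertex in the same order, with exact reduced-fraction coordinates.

image vertices: (0, -32), (8, -2), (2, -10)

T1 shear: y ← y + 2·x: (-5, -5) → (-5, -15); (-1, 2) → (-1, 0); (-4, 4) → (-4, -4)
T2 translate by (5, -1): (-5, -15) → (0, -16); (-1, 0) → (4, -1); (-4, -4) → (1, -5)
T3 scale by (2, 2): (0, -16) → (0, -32); (4, -1) → (8, -2); (1, -5) → (2, -10)
T4 reflect across y = 0: (0, -32) → (0, 32); (8, -2) → (8, 2); (2, -10) → (2, 10)
T5 reflect across y = 0: (0, 32) → (0, -32); (8, 2) → (8, -2); (2, 10) → (2, -10)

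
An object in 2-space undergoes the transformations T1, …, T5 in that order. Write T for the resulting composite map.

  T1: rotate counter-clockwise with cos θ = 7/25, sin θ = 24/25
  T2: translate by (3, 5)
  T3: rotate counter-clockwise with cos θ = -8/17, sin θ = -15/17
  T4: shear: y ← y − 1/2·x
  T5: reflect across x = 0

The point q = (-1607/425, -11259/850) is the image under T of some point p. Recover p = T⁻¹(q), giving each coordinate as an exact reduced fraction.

T1 = [7/25 -24/25 0; 24/25 7/25 0; 0 0 1]
T2·T1 = [7/25 -24/25 3; 24/25 7/25 5; 0 0 1]
T3·…·T1 = [304/425 297/425 3; -297/425 304/425 -5; 0 0 1]
T4·…·T1 = [304/425 297/425 3; -449/425 311/850 -13/2; 0 0 1]
T5·…·T1 = [-304/425 -297/425 -3; -449/425 311/850 -13/2; 0 0 1]
det M = -1; M⁻¹ = [-311/850 -297/425 -141/25; -449/425 304/425 37/25; 0 0 1]
M⁻¹ · (-1607/425, -11259/850)ᵀ = (5, -4)ᵀ

p = (5, -4)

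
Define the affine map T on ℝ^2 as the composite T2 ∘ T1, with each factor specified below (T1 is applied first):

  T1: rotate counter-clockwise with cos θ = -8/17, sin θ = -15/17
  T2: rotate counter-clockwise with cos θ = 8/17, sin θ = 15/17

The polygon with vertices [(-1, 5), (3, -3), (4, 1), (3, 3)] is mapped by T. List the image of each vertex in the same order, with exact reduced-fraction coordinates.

image vertices: (1039/289, 1045/289), (-237/289, -1203/289), (52/17, -47/17), (1203/289, -237/289)

T1 rotate counter-clockwise with cos θ = -8/17, sin θ = -15/17: (-1, 5) → (83/17, -25/17); (3, -3) → (-69/17, -21/17); (4, 1) → (-1, -4); (3, 3) → (21/17, -69/17)
T2 rotate counter-clockwise with cos θ = 8/17, sin θ = 15/17: (83/17, -25/17) → (1039/289, 1045/289); (-69/17, -21/17) → (-237/289, -1203/289); (-1, -4) → (52/17, -47/17); (21/17, -69/17) → (1203/289, -237/289)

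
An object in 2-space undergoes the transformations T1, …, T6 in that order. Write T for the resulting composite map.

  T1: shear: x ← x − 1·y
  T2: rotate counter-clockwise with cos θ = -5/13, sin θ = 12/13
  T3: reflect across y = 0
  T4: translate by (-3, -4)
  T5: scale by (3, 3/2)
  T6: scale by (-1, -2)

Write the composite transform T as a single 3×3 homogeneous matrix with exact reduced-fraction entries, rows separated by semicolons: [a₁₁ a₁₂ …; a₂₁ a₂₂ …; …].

T = [15/13 21/13 9; 36/13 -51/13 12; 0 0 1]

T1 = [1 -1 0; 0 1 0; 0 0 1]
T2·T1 = [-5/13 -7/13 0; 12/13 -17/13 0; 0 0 1]
T3·…·T1 = [-5/13 -7/13 0; -12/13 17/13 0; 0 0 1]
T4·…·T1 = [-5/13 -7/13 -3; -12/13 17/13 -4; 0 0 1]
T5·…·T1 = [-15/13 -21/13 -9; -18/13 51/26 -6; 0 0 1]
T6·…·T1 = [15/13 21/13 9; 36/13 -51/13 12; 0 0 1]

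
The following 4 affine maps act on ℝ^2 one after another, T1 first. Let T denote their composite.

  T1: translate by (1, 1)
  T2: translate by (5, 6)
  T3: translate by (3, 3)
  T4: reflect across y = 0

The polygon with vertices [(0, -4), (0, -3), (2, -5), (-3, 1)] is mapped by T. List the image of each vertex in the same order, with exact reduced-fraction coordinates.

T1 translate by (1, 1): (0, -4) → (1, -3); (0, -3) → (1, -2); (2, -5) → (3, -4); (-3, 1) → (-2, 2)
T2 translate by (5, 6): (1, -3) → (6, 3); (1, -2) → (6, 4); (3, -4) → (8, 2); (-2, 2) → (3, 8)
T3 translate by (3, 3): (6, 3) → (9, 6); (6, 4) → (9, 7); (8, 2) → (11, 5); (3, 8) → (6, 11)
T4 reflect across y = 0: (9, 6) → (9, -6); (9, 7) → (9, -7); (11, 5) → (11, -5); (6, 11) → (6, -11)

image vertices: (9, -6), (9, -7), (11, -5), (6, -11)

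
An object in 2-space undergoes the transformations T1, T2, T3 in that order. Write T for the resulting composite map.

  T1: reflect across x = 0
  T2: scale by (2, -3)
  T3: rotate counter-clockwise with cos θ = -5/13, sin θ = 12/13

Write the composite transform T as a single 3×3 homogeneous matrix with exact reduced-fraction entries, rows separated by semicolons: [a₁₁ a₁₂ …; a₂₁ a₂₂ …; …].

T1 = [-1 0 0; 0 1 0; 0 0 1]
T2·T1 = [-2 0 0; 0 -3 0; 0 0 1]
T3·…·T1 = [10/13 36/13 0; -24/13 15/13 0; 0 0 1]

T = [10/13 36/13 0; -24/13 15/13 0; 0 0 1]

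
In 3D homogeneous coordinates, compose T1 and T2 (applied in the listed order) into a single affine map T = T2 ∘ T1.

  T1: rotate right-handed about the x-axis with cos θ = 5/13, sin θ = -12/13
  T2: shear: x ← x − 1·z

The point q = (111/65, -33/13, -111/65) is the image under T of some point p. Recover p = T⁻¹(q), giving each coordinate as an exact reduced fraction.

p = (0, 3/5, -3)

T1 = [1 0 0 0; 0 5/13 12/13 0; 0 -12/13 5/13 0; 0 0 0 1]
T2·T1 = [1 12/13 -5/13 0; 0 5/13 12/13 0; 0 -12/13 5/13 0; 0 0 0 1]
det M = 1; M⁻¹ = [1 0 1 0; 0 5/13 -12/13 0; 0 12/13 5/13 0; 0 0 0 1]
M⁻¹ · (111/65, -33/13, -111/65)ᵀ = (0, 3/5, -3)ᵀ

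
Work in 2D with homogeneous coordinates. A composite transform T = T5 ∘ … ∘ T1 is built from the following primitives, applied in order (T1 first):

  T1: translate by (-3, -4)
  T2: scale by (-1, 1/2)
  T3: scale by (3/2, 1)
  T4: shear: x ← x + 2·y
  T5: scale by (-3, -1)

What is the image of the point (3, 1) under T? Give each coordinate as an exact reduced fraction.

T(p) = (9, 3/2)

T1 translate by (-3, -4): (3, 1) → (0, -3)
T2 scale by (-1, 1/2): (0, -3) → (0, -3/2)
T3 scale by (3/2, 1): (0, -3/2) → (0, -3/2)
T4 shear: x ← x + 2·y: (0, -3/2) → (-3, -3/2)
T5 scale by (-3, -1): (-3, -3/2) → (9, 3/2)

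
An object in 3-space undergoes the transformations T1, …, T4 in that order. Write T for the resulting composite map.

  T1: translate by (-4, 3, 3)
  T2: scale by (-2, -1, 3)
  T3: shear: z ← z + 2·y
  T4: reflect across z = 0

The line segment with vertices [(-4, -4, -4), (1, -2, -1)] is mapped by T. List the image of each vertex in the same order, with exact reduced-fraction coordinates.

image vertices: (16, 1, 1), (6, -1, -4)

T1 translate by (-4, 3, 3): (-4, -4, -4) → (-8, -1, -1); (1, -2, -1) → (-3, 1, 2)
T2 scale by (-2, -1, 3): (-8, -1, -1) → (16, 1, -3); (-3, 1, 2) → (6, -1, 6)
T3 shear: z ← z + 2·y: (16, 1, -3) → (16, 1, -1); (6, -1, 6) → (6, -1, 4)
T4 reflect across z = 0: (16, 1, -1) → (16, 1, 1); (6, -1, 4) → (6, -1, -4)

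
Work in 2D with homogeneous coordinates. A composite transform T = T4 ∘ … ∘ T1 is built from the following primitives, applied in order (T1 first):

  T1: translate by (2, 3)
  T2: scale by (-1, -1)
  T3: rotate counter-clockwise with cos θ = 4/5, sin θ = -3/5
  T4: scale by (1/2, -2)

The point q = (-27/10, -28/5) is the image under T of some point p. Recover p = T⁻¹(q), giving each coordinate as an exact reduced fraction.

p = (4, -2)

T1 = [1 0 2; 0 1 3; 0 0 1]
T2·T1 = [-1 0 -2; 0 -1 -3; 0 0 1]
T3·…·T1 = [-4/5 -3/5 -17/5; 3/5 -4/5 -6/5; 0 0 1]
T4·…·T1 = [-2/5 -3/10 -17/10; -6/5 8/5 12/5; 0 0 1]
det M = -1; M⁻¹ = [-8/5 -3/10 -2; -6/5 2/5 -3; 0 0 1]
M⁻¹ · (-27/10, -28/5)ᵀ = (4, -2)ᵀ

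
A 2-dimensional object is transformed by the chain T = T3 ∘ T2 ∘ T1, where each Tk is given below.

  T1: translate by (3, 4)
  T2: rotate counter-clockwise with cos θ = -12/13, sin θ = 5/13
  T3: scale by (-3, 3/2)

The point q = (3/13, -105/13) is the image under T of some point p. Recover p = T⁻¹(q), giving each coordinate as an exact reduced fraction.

p = (-5, 1)

T1 = [1 0 3; 0 1 4; 0 0 1]
T2·T1 = [-12/13 -5/13 -56/13; 5/13 -12/13 -33/13; 0 0 1]
T3·…·T1 = [36/13 15/13 168/13; 15/26 -18/13 -99/26; 0 0 1]
det M = -9/2; M⁻¹ = [4/13 10/39 -3; 5/39 -8/13 -4; 0 0 1]
M⁻¹ · (3/13, -105/13)ᵀ = (-5, 1)ᵀ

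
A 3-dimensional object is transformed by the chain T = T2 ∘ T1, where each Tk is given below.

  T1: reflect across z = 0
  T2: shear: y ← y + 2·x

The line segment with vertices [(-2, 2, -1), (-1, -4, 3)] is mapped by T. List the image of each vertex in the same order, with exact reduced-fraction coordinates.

T1 reflect across z = 0: (-2, 2, -1) → (-2, 2, 1); (-1, -4, 3) → (-1, -4, -3)
T2 shear: y ← y + 2·x: (-2, 2, 1) → (-2, -2, 1); (-1, -4, -3) → (-1, -6, -3)

image vertices: (-2, -2, 1), (-1, -6, -3)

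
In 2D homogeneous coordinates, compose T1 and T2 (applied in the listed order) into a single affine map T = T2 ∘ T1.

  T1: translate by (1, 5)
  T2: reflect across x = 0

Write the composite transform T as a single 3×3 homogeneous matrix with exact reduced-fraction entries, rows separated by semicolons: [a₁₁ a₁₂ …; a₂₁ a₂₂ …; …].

T = [-1 0 -1; 0 1 5; 0 0 1]

T1 = [1 0 1; 0 1 5; 0 0 1]
T2·T1 = [-1 0 -1; 0 1 5; 0 0 1]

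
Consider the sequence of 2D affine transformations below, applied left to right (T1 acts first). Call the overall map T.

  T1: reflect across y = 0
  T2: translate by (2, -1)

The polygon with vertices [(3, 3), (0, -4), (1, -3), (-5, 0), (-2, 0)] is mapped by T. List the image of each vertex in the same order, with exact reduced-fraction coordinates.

T1 reflect across y = 0: (3, 3) → (3, -3); (0, -4) → (0, 4); (1, -3) → (1, 3); (-5, 0) → (-5, 0); (-2, 0) → (-2, 0)
T2 translate by (2, -1): (3, -3) → (5, -4); (0, 4) → (2, 3); (1, 3) → (3, 2); (-5, 0) → (-3, -1); (-2, 0) → (0, -1)

image vertices: (5, -4), (2, 3), (3, 2), (-3, -1), (0, -1)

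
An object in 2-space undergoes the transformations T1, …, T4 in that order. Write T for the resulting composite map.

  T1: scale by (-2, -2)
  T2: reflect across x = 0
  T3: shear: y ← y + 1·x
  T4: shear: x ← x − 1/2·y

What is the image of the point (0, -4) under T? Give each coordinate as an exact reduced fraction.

T1 scale by (-2, -2): (0, -4) → (0, 8)
T2 reflect across x = 0: (0, 8) → (0, 8)
T3 shear: y ← y + 1·x: (0, 8) → (0, 8)
T4 shear: x ← x − 1/2·y: (0, 8) → (-4, 8)

T(p) = (-4, 8)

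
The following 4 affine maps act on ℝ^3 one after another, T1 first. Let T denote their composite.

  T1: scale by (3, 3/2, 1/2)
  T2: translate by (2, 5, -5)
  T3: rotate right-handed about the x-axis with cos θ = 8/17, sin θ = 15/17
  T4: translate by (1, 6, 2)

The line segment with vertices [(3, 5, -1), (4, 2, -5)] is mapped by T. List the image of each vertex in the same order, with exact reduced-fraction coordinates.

image vertices: (12, 569/34, 355/34), (15, 557/34, 94/17)

T1 scale by (3, 3/2, 1/2): (3, 5, -1) → (9, 15/2, -1/2); (4, 2, -5) → (12, 3, -5/2)
T2 translate by (2, 5, -5): (9, 15/2, -1/2) → (11, 25/2, -11/2); (12, 3, -5/2) → (14, 8, -15/2)
T3 rotate right-handed about the x-axis with cos θ = 8/17, sin θ = 15/17: (11, 25/2, -11/2) → (11, 365/34, 287/34); (14, 8, -15/2) → (14, 353/34, 60/17)
T4 translate by (1, 6, 2): (11, 365/34, 287/34) → (12, 569/34, 355/34); (14, 353/34, 60/17) → (15, 557/34, 94/17)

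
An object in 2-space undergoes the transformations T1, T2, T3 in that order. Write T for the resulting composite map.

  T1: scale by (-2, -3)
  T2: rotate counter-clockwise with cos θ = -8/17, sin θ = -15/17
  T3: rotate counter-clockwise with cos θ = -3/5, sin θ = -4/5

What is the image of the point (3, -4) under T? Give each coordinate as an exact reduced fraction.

T1 scale by (-2, -3): (3, -4) → (-6, 12)
T2 rotate counter-clockwise with cos θ = -8/17, sin θ = -15/17: (-6, 12) → (228/17, -6/17)
T3 rotate counter-clockwise with cos θ = -3/5, sin θ = -4/5: (228/17, -6/17) → (-708/85, -894/85)

T(p) = (-708/85, -894/85)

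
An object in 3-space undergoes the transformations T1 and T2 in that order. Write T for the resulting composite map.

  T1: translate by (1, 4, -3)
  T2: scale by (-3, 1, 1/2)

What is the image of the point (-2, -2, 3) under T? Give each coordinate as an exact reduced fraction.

T(p) = (3, 2, 0)

T1 translate by (1, 4, -3): (-2, -2, 3) → (-1, 2, 0)
T2 scale by (-3, 1, 1/2): (-1, 2, 0) → (3, 2, 0)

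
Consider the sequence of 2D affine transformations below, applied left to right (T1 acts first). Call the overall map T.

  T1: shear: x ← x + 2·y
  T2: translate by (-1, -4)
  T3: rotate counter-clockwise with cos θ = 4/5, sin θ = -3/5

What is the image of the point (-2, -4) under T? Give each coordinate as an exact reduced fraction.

T(p) = (-68/5, 1/5)

T1 shear: x ← x + 2·y: (-2, -4) → (-10, -4)
T2 translate by (-1, -4): (-10, -4) → (-11, -8)
T3 rotate counter-clockwise with cos θ = 4/5, sin θ = -3/5: (-11, -8) → (-68/5, 1/5)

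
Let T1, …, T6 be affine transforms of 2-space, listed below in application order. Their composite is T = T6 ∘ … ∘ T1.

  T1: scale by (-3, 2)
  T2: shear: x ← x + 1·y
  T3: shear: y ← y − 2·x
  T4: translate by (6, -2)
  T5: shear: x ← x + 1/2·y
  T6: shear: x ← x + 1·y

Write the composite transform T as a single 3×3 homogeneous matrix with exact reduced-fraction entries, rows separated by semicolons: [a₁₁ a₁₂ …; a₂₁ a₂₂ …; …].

T = [6 -1 3; 6 -2 -2; 0 0 1]

T1 = [-3 0 0; 0 2 0; 0 0 1]
T2·T1 = [-3 2 0; 0 2 0; 0 0 1]
T3·…·T1 = [-3 2 0; 6 -2 0; 0 0 1]
T4·…·T1 = [-3 2 6; 6 -2 -2; 0 0 1]
T5·…·T1 = [0 1 5; 6 -2 -2; 0 0 1]
T6·…·T1 = [6 -1 3; 6 -2 -2; 0 0 1]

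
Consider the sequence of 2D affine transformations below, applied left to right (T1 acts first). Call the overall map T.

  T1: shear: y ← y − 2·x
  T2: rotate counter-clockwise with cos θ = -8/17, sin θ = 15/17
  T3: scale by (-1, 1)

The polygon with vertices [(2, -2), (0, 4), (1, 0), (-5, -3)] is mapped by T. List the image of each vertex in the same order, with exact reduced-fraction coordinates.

image vertices: (-74/17, 78/17), (60/17, -32/17), (-22/17, 31/17), (65/17, -131/17)

T1 shear: y ← y − 2·x: (2, -2) → (2, -6); (0, 4) → (0, 4); (1, 0) → (1, -2); (-5, -3) → (-5, 7)
T2 rotate counter-clockwise with cos θ = -8/17, sin θ = 15/17: (2, -6) → (74/17, 78/17); (0, 4) → (-60/17, -32/17); (1, -2) → (22/17, 31/17); (-5, 7) → (-65/17, -131/17)
T3 scale by (-1, 1): (74/17, 78/17) → (-74/17, 78/17); (-60/17, -32/17) → (60/17, -32/17); (22/17, 31/17) → (-22/17, 31/17); (-65/17, -131/17) → (65/17, -131/17)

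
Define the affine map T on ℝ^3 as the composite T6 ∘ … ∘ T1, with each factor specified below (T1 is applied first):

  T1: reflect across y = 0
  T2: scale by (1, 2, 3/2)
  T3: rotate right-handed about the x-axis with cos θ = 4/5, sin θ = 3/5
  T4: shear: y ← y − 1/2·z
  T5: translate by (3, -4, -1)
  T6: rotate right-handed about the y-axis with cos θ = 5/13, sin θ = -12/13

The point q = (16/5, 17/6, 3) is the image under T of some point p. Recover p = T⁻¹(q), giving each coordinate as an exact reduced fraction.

T1 = [1 0 0 0; 0 -1 0 0; 0 0 1 0; 0 0 0 1]
T2·T1 = [1 0 0 0; 0 -2 0 0; 0 0 3/2 0; 0 0 0 1]
T3·…·T1 = [1 0 0 0; 0 -8/5 -9/10 0; 0 -6/5 6/5 0; 0 0 0 1]
T4·…·T1 = [1 0 0 0; 0 -1 -3/2 0; 0 -6/5 6/5 0; 0 0 0 1]
T5·…·T1 = [1 0 0 3; 0 -1 -3/2 -4; 0 -6/5 6/5 -1; 0 0 0 1]
T6·…·T1 = [5/13 72/65 -72/65 27/13; 0 -1 -3/2 -4; 12/13 -6/13 6/13 31/13; 0 0 0 1]
det M = -3; M⁻¹ = [5/13 0 12/13 -3; 6/13 -2/5 -5/26 -21/10; -4/13 -2/5 5/39 -19/15; 0 0 0 1]
M⁻¹ · (16/5, 17/6, 3)ᵀ = (1, -7/3, -3)ᵀ

p = (1, -7/3, -3)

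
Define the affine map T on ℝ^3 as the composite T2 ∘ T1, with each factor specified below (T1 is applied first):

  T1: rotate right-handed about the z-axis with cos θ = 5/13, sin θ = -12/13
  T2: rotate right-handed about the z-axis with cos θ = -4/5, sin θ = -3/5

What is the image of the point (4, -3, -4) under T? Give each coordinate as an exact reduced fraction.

T(p) = (-25/13, 60/13, -4)

T1 rotate right-handed about the z-axis with cos θ = 5/13, sin θ = -12/13: (4, -3, -4) → (-16/13, -63/13, -4)
T2 rotate right-handed about the z-axis with cos θ = -4/5, sin θ = -3/5: (-16/13, -63/13, -4) → (-25/13, 60/13, -4)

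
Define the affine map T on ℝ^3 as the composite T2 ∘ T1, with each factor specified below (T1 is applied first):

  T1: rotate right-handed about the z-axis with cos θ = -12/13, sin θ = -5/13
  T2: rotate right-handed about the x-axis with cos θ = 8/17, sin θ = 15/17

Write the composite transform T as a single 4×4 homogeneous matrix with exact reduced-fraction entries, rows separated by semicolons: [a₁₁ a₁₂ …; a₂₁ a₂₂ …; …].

T = [-12/13 5/13 0 0; -40/221 -96/221 -15/17 0; -75/221 -180/221 8/17 0; 0 0 0 1]

T1 = [-12/13 5/13 0 0; -5/13 -12/13 0 0; 0 0 1 0; 0 0 0 1]
T2·T1 = [-12/13 5/13 0 0; -40/221 -96/221 -15/17 0; -75/221 -180/221 8/17 0; 0 0 0 1]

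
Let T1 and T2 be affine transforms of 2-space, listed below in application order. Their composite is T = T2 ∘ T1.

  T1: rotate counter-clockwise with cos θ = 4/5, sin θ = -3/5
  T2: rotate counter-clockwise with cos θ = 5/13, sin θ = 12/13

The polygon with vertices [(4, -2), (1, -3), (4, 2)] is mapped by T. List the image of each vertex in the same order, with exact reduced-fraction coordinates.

T1 rotate counter-clockwise with cos θ = 4/5, sin θ = -3/5: (4, -2) → (2, -4); (1, -3) → (-1, -3); (4, 2) → (22/5, -4/5)
T2 rotate counter-clockwise with cos θ = 5/13, sin θ = 12/13: (2, -4) → (58/13, 4/13); (-1, -3) → (31/13, -27/13); (22/5, -4/5) → (158/65, 244/65)

image vertices: (58/13, 4/13), (31/13, -27/13), (158/65, 244/65)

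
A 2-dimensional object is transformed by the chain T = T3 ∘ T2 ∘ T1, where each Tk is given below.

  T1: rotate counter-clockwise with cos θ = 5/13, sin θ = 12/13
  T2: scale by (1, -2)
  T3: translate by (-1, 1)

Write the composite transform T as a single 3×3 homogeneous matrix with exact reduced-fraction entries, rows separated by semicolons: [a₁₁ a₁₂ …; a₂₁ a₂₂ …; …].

T = [5/13 -12/13 -1; -24/13 -10/13 1; 0 0 1]

T1 = [5/13 -12/13 0; 12/13 5/13 0; 0 0 1]
T2·T1 = [5/13 -12/13 0; -24/13 -10/13 0; 0 0 1]
T3·…·T1 = [5/13 -12/13 -1; -24/13 -10/13 1; 0 0 1]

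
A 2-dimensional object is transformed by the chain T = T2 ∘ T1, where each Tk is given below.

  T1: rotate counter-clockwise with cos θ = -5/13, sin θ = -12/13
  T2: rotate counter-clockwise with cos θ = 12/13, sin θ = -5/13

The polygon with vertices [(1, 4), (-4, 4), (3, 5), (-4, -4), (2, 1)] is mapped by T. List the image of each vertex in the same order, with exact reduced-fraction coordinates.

T1 rotate counter-clockwise with cos θ = -5/13, sin θ = -12/13: (1, 4) → (43/13, -32/13); (-4, 4) → (68/13, 28/13); (3, 5) → (45/13, -61/13); (-4, -4) → (-28/13, 68/13); (2, 1) → (2/13, -29/13)
T2 rotate counter-clockwise with cos θ = 12/13, sin θ = -5/13: (43/13, -32/13) → (356/169, -599/169); (68/13, 28/13) → (956/169, -4/169); (45/13, -61/13) → (235/169, -957/169); (-28/13, 68/13) → (4/169, 956/169); (2/13, -29/13) → (-121/169, -358/169)

image vertices: (356/169, -599/169), (956/169, -4/169), (235/169, -957/169), (4/169, 956/169), (-121/169, -358/169)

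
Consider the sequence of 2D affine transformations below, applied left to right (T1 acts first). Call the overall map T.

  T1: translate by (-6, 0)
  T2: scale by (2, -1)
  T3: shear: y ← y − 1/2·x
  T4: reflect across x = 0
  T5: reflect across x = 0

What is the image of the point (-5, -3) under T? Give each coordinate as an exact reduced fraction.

T(p) = (-22, 14)

T1 translate by (-6, 0): (-5, -3) → (-11, -3)
T2 scale by (2, -1): (-11, -3) → (-22, 3)
T3 shear: y ← y − 1/2·x: (-22, 3) → (-22, 14)
T4 reflect across x = 0: (-22, 14) → (22, 14)
T5 reflect across x = 0: (22, 14) → (-22, 14)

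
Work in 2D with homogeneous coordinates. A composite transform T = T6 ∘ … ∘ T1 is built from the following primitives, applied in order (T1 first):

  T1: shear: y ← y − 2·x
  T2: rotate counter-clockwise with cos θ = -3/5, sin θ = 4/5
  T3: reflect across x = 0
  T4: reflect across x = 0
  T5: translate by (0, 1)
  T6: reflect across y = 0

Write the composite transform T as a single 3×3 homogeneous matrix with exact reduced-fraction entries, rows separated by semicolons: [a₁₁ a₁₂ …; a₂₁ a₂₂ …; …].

T = [1 -4/5 0; -2 3/5 -1; 0 0 1]

T1 = [1 0 0; -2 1 0; 0 0 1]
T2·T1 = [1 -4/5 0; 2 -3/5 0; 0 0 1]
T3·…·T1 = [-1 4/5 0; 2 -3/5 0; 0 0 1]
T4·…·T1 = [1 -4/5 0; 2 -3/5 0; 0 0 1]
T5·…·T1 = [1 -4/5 0; 2 -3/5 1; 0 0 1]
T6·…·T1 = [1 -4/5 0; -2 3/5 -1; 0 0 1]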